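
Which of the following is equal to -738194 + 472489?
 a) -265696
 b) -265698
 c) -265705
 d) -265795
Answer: c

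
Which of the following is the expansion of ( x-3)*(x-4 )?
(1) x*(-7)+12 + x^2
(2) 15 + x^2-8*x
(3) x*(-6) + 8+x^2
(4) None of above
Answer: 1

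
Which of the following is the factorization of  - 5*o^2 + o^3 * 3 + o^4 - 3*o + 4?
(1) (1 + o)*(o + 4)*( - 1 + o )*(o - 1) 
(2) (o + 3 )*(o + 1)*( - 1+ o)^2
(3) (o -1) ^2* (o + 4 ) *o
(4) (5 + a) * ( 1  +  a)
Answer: 1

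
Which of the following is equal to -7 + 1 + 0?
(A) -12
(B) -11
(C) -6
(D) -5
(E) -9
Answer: C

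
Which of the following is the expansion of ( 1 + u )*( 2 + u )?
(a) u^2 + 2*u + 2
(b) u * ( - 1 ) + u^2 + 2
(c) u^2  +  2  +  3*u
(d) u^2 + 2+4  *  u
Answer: c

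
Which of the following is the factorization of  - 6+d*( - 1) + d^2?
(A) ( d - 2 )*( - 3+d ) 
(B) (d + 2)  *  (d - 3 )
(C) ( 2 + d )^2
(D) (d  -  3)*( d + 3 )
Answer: B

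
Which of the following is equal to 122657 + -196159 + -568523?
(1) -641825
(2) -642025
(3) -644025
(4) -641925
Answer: 2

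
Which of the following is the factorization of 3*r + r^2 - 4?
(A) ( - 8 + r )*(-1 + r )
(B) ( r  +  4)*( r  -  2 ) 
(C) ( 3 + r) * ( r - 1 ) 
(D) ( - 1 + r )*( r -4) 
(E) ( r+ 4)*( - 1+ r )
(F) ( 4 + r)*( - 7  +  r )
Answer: E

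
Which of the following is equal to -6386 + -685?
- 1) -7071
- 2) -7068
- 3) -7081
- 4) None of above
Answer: 1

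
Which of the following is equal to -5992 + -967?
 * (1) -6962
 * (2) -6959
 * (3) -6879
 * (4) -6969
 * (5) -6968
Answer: 2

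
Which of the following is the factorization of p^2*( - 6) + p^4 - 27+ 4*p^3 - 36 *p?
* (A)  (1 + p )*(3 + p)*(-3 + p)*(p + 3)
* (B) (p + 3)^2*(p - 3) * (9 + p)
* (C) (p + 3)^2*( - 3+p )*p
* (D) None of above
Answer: A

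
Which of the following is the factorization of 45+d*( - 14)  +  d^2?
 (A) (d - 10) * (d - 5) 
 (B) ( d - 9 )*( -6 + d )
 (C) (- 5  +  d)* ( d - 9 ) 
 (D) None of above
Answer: C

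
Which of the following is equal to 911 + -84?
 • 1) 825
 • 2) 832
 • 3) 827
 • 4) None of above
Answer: 3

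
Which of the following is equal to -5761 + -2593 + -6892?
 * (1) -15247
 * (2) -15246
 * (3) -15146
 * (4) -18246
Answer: 2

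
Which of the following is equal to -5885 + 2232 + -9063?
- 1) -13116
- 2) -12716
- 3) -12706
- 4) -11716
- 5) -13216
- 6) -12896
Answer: 2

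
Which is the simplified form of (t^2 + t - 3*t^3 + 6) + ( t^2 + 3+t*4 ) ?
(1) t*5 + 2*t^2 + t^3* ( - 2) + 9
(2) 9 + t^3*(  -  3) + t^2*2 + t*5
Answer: 2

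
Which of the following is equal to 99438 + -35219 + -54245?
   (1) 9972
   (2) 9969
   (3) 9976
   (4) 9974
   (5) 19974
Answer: 4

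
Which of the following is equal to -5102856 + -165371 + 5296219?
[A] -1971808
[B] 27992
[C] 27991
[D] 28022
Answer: B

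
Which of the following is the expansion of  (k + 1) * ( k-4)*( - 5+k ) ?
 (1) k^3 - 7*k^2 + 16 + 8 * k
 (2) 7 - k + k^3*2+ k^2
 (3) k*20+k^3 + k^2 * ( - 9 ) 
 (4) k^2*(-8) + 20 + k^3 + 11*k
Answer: 4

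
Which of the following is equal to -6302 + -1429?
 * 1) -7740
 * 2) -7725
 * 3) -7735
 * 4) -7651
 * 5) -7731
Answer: 5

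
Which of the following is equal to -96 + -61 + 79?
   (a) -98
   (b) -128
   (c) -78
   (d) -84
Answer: c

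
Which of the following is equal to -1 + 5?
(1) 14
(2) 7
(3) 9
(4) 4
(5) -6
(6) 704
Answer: 4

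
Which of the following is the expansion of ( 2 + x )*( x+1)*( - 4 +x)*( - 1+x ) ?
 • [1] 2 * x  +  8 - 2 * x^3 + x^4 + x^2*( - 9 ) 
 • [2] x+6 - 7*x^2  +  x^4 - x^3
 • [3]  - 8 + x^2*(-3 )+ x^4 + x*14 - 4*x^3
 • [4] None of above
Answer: 1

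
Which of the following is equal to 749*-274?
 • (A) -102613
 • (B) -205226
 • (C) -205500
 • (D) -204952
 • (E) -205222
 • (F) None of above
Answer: B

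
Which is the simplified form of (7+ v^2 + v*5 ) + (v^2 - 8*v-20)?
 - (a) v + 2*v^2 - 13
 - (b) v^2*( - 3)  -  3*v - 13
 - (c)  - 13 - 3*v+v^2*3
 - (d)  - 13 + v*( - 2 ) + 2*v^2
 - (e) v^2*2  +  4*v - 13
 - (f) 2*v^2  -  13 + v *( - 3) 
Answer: f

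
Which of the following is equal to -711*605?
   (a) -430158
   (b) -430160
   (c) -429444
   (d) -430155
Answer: d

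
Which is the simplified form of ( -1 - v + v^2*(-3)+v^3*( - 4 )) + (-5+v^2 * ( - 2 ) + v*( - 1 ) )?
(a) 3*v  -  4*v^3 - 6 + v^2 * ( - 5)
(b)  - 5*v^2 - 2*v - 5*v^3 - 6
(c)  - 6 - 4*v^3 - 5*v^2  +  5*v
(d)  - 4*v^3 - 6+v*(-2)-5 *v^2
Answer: d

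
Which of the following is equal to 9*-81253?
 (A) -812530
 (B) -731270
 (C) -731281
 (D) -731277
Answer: D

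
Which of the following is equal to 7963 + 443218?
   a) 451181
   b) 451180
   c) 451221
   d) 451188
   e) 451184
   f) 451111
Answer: a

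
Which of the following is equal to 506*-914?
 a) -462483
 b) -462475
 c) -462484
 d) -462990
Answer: c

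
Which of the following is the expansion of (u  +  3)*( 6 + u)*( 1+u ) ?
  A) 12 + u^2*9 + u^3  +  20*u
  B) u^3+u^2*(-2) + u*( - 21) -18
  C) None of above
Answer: C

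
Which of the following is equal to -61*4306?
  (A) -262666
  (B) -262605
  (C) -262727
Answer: A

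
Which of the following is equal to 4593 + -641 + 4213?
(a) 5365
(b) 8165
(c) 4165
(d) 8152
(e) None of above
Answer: b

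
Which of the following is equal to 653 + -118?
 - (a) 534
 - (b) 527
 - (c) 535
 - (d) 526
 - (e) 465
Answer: c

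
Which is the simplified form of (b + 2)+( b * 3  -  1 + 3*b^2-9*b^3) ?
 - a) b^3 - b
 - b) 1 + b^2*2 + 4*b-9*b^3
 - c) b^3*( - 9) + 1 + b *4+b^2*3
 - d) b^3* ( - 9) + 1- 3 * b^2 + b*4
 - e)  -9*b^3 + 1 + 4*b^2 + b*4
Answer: c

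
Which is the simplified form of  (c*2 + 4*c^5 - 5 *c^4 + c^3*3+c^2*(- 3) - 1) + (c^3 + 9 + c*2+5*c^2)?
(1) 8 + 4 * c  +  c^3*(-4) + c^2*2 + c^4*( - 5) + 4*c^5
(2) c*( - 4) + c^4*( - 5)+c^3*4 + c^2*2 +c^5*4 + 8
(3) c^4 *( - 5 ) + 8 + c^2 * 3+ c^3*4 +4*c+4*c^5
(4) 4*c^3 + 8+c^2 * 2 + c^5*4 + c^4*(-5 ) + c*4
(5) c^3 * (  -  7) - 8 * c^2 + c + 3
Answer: 4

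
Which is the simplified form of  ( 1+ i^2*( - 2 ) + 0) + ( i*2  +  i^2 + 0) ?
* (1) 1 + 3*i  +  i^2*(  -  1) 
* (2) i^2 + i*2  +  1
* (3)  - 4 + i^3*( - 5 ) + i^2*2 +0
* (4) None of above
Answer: 4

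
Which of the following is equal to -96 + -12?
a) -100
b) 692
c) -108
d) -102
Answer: c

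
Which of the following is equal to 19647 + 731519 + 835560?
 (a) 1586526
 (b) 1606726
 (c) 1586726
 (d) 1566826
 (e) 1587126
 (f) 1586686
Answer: c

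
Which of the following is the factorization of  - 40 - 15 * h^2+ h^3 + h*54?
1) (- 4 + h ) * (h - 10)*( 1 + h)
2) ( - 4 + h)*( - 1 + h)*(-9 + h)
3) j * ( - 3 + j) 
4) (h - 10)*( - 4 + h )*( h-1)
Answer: 4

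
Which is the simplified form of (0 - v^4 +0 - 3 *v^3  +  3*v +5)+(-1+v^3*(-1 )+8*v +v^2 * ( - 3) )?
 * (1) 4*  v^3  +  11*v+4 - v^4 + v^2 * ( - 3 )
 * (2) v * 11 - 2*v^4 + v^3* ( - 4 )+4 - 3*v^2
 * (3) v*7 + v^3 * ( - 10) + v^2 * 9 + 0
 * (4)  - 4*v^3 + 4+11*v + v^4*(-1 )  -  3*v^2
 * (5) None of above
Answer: 4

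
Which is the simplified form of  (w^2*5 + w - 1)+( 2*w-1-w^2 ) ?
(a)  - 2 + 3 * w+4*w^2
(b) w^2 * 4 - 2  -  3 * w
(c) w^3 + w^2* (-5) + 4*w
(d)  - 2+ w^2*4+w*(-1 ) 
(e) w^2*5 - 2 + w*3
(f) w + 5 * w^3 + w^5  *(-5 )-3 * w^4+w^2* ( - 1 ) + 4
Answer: a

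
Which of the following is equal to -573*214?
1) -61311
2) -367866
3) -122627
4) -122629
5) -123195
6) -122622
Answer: 6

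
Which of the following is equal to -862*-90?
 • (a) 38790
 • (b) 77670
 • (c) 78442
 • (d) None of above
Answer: d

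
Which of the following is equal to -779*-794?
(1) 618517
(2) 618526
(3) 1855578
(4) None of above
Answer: 2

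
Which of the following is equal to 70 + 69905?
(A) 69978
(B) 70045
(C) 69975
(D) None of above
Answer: C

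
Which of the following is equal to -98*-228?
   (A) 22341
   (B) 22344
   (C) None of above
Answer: B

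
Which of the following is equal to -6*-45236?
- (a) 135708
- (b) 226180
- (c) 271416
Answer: c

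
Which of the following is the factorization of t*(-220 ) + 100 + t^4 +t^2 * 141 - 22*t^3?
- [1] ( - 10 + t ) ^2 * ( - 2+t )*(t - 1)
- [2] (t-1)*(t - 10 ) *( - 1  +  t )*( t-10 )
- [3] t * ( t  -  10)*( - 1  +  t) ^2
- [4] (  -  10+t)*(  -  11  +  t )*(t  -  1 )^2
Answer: 2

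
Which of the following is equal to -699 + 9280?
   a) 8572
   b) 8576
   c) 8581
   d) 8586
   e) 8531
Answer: c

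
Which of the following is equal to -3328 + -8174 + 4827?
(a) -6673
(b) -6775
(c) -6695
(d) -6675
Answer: d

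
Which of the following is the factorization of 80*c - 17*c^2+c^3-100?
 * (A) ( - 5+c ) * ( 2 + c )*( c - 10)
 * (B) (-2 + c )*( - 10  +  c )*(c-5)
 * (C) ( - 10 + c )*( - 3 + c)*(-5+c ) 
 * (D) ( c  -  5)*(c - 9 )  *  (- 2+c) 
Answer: B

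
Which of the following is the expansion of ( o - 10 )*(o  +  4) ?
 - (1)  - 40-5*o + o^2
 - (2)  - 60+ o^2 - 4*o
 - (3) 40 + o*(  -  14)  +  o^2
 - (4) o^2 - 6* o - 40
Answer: 4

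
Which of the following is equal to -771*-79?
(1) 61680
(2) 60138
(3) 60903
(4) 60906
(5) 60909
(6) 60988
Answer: 5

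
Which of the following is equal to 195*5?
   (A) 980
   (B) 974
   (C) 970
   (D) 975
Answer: D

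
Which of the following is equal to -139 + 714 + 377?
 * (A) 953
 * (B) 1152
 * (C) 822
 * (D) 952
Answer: D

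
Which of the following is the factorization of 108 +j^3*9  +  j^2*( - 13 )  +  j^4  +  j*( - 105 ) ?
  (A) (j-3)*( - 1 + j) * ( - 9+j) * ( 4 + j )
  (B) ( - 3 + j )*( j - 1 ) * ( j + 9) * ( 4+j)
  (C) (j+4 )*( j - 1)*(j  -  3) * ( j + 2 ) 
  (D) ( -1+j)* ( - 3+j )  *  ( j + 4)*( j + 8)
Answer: B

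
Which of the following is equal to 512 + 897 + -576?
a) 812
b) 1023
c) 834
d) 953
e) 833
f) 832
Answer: e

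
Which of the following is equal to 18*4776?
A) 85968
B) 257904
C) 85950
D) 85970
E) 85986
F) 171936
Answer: A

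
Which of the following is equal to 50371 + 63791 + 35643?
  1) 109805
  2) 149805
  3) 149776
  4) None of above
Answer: 2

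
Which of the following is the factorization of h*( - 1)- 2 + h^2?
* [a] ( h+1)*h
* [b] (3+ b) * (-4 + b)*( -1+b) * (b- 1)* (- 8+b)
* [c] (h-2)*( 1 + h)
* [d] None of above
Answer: c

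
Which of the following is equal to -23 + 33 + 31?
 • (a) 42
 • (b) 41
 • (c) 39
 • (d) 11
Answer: b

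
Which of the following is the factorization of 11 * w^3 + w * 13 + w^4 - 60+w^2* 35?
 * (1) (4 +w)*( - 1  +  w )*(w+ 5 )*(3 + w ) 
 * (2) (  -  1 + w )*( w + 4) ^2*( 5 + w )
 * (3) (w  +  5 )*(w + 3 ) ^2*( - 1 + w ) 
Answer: 1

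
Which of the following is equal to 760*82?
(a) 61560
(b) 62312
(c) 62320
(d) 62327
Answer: c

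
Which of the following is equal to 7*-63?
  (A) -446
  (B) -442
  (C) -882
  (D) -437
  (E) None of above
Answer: E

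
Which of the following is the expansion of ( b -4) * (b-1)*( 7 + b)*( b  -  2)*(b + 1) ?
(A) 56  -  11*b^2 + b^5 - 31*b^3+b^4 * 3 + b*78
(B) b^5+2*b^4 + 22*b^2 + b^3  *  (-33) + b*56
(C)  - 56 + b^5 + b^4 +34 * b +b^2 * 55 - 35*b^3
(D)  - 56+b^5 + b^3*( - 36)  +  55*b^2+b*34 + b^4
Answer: C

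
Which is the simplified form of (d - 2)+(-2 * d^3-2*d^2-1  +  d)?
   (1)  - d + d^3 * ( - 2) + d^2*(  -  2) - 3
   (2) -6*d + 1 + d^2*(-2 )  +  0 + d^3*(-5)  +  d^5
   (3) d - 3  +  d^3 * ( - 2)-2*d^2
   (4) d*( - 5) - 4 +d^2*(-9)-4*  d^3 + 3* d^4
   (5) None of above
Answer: 5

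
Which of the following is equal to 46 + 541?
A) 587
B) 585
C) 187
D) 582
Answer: A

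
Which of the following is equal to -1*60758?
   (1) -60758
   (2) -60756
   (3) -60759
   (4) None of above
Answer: 1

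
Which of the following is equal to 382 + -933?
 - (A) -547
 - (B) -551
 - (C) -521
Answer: B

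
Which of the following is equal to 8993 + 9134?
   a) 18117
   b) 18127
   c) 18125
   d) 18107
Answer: b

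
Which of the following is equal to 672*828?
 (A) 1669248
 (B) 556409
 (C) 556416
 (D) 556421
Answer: C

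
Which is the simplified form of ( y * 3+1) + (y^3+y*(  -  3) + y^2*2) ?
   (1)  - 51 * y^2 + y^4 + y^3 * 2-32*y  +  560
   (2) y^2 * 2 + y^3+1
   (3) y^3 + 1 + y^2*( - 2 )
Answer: 2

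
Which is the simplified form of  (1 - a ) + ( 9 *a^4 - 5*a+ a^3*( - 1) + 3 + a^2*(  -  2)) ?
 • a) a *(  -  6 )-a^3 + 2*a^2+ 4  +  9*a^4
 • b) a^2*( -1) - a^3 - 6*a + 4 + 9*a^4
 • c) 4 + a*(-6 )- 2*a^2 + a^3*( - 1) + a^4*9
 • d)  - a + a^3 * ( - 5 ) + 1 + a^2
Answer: c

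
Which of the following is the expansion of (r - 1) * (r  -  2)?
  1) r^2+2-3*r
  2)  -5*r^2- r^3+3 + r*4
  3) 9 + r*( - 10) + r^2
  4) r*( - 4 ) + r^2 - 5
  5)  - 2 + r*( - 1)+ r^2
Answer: 1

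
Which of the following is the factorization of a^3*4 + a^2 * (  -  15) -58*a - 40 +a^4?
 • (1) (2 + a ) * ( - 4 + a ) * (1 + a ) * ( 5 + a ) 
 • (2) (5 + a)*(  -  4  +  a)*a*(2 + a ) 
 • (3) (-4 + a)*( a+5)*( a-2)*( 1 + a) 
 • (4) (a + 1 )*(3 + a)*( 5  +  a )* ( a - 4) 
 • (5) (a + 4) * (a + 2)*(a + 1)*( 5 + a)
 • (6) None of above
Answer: 1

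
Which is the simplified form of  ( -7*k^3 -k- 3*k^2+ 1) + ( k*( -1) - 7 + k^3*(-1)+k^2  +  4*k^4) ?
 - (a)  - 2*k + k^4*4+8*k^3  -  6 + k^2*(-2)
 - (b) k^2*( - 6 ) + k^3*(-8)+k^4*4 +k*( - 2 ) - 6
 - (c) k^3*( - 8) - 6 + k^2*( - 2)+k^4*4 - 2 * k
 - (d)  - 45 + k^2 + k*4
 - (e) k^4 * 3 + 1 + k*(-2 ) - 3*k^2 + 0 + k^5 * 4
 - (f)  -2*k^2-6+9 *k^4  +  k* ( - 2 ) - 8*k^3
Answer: c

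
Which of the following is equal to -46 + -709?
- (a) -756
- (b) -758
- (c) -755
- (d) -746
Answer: c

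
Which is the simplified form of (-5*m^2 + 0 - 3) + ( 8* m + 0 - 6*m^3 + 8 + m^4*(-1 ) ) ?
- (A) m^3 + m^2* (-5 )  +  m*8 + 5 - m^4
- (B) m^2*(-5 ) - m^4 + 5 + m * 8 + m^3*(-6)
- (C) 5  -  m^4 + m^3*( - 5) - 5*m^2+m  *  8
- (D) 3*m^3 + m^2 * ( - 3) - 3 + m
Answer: B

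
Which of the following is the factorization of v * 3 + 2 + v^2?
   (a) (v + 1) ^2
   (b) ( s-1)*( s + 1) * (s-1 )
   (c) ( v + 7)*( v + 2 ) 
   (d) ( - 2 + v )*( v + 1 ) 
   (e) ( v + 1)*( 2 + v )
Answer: e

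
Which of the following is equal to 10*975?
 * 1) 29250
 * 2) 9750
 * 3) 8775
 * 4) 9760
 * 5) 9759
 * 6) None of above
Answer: 2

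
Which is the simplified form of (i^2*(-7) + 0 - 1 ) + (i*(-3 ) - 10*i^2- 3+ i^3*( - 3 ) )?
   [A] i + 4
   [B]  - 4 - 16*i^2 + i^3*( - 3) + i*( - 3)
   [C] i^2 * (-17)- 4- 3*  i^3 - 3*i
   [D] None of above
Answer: C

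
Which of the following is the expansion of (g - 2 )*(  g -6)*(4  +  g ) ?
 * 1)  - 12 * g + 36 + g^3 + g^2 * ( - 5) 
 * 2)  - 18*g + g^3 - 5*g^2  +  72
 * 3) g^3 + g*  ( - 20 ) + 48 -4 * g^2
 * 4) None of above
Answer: 3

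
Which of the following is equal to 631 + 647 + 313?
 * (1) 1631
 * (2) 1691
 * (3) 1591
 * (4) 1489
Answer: 3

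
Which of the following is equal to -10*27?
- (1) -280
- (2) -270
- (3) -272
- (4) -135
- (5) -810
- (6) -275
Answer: 2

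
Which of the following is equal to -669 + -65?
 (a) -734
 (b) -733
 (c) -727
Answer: a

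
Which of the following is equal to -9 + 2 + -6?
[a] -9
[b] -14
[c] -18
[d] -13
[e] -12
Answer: d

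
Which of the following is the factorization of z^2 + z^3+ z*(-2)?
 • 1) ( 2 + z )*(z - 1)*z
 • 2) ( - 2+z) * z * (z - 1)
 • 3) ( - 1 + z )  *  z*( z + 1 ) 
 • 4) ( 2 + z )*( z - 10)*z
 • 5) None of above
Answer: 1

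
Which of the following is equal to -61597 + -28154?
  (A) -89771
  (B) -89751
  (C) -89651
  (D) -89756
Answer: B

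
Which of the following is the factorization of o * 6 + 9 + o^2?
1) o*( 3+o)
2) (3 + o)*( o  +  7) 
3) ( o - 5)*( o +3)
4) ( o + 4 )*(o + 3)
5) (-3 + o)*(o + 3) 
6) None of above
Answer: 6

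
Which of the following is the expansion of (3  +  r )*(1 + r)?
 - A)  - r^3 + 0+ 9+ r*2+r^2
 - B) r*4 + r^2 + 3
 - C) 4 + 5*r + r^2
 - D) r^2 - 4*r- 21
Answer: B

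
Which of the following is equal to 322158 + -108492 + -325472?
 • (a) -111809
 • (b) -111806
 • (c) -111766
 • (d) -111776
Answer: b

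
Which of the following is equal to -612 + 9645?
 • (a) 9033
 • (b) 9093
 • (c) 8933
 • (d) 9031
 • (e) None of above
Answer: a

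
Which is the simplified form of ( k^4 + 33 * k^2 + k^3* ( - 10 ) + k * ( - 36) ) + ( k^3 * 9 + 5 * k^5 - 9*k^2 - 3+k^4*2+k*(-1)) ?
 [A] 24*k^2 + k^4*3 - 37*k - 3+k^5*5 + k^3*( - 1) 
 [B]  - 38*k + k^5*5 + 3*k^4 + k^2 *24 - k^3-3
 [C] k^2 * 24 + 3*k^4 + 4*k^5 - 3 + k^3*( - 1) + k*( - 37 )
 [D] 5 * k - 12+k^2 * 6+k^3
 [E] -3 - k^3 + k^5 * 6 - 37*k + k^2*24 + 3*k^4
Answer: A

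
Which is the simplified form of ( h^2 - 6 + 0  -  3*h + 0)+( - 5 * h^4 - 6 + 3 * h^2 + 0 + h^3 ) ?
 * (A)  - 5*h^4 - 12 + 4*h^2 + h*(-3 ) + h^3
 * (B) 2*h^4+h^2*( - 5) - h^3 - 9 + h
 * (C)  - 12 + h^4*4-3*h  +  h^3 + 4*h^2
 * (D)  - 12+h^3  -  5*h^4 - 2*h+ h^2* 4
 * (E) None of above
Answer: A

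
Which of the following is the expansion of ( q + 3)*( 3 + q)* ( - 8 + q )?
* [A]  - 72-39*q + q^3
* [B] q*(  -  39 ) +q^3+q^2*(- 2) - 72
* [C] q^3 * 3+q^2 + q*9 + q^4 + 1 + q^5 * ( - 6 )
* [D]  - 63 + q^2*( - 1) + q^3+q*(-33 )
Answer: B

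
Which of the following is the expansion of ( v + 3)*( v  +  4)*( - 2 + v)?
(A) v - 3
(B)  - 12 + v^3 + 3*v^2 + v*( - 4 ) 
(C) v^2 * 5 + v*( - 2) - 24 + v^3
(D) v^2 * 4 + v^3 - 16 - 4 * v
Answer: C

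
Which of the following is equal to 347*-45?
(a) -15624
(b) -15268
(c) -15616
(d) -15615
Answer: d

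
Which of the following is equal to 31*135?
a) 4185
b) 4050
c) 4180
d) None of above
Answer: a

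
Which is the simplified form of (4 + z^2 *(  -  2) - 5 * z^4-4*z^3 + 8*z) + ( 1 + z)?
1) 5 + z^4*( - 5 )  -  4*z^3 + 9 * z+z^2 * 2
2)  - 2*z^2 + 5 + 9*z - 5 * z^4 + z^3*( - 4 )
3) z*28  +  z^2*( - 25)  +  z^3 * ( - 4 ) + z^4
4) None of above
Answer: 2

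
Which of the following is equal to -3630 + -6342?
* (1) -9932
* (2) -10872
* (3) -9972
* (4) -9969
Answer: 3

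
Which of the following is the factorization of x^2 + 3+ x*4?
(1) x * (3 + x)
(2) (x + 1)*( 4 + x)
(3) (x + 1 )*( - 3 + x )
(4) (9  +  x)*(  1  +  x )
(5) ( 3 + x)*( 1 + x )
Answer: 5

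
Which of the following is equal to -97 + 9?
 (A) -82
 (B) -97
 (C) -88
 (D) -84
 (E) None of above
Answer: C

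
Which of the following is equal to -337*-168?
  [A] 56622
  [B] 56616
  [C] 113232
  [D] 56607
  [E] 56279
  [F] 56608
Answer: B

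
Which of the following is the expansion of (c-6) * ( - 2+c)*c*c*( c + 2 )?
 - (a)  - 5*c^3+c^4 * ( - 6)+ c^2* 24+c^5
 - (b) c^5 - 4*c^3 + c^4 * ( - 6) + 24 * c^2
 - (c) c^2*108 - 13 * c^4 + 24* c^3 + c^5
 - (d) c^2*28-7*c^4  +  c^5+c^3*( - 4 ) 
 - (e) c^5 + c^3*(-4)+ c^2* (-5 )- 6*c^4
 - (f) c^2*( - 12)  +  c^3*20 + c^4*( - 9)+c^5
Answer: b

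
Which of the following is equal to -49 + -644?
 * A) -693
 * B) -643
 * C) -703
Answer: A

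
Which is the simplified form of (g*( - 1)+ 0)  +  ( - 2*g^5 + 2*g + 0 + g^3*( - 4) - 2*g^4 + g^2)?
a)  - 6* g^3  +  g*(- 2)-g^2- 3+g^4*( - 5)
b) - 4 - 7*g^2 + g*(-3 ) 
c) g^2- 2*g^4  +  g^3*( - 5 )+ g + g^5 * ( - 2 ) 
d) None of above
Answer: d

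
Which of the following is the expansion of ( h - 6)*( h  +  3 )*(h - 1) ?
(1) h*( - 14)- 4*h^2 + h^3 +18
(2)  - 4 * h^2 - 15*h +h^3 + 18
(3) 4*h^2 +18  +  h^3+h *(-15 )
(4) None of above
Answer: 2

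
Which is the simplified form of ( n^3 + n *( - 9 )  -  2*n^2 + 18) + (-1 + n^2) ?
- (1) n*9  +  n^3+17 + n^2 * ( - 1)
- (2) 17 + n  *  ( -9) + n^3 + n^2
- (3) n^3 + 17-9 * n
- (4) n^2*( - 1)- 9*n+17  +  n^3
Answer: 4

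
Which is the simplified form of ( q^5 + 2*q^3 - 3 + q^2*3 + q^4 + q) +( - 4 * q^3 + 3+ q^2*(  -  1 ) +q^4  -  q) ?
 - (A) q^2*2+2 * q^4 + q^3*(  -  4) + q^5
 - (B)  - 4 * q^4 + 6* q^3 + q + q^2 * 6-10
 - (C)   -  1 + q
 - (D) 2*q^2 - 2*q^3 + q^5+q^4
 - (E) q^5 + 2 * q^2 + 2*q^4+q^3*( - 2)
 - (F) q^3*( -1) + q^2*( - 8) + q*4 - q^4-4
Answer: E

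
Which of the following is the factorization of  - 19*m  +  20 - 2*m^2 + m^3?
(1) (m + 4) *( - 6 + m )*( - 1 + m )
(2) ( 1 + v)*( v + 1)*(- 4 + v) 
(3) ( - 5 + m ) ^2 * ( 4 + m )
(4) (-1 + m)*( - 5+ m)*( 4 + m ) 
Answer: 4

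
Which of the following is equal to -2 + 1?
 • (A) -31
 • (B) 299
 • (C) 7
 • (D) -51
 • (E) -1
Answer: E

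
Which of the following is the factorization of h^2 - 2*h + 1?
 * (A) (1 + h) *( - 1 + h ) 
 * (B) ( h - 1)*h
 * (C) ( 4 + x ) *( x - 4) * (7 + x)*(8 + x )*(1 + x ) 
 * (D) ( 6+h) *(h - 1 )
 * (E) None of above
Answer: E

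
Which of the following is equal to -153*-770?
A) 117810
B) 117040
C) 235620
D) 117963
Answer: A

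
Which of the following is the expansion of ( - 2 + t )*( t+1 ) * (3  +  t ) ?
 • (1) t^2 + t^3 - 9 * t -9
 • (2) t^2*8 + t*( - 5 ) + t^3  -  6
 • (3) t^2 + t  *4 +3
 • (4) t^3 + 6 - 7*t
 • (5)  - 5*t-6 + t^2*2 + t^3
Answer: 5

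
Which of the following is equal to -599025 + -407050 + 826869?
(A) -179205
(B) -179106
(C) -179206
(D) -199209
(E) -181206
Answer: C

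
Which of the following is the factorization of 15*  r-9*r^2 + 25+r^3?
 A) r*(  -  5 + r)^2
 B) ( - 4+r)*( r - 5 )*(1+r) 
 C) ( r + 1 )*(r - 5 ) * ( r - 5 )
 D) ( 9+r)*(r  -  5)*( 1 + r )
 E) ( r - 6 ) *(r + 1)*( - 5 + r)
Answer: C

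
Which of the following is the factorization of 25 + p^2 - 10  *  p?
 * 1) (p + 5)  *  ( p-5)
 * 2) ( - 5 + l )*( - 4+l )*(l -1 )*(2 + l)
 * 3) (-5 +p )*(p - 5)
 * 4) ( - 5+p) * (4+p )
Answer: 3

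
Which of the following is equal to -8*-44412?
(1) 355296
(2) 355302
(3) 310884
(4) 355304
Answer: 1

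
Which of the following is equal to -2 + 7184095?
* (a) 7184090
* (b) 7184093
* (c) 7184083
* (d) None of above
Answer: b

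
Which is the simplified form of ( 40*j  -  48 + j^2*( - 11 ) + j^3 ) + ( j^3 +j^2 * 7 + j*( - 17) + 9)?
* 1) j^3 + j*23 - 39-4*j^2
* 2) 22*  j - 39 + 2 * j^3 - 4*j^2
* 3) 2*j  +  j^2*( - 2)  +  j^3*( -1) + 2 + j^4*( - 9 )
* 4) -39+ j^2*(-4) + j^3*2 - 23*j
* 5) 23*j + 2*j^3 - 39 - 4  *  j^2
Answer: 5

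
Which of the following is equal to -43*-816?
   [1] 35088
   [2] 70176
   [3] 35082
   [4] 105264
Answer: 1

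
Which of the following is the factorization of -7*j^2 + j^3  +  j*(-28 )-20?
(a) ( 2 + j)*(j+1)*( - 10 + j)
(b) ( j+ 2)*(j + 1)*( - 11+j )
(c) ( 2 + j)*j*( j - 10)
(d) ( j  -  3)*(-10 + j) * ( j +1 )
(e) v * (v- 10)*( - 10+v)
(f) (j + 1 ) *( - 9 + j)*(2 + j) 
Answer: a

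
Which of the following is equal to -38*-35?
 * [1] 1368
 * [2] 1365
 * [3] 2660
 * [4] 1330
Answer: 4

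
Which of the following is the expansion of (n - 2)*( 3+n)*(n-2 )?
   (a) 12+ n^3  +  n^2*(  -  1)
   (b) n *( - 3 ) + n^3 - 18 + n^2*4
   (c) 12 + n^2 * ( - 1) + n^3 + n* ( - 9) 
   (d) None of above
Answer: d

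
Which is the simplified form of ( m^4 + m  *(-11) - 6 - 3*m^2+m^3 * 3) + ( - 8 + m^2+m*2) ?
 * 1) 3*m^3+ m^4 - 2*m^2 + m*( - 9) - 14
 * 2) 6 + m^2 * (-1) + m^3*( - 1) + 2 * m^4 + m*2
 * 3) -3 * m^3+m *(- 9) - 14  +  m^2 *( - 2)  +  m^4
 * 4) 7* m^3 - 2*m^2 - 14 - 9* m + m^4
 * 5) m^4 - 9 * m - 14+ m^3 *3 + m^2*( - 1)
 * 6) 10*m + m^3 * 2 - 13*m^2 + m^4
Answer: 1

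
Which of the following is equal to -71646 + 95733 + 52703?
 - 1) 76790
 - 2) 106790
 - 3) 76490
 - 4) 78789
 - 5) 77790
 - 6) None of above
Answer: 1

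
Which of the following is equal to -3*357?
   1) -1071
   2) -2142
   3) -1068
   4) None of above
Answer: 1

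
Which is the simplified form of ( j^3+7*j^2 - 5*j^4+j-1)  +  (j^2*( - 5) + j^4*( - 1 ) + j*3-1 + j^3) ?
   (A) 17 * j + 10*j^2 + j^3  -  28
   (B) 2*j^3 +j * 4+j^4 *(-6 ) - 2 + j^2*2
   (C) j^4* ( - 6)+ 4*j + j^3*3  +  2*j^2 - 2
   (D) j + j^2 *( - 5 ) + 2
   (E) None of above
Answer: B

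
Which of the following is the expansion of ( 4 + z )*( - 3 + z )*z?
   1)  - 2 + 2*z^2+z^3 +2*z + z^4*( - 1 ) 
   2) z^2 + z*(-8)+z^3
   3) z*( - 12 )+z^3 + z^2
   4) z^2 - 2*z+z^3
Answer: 3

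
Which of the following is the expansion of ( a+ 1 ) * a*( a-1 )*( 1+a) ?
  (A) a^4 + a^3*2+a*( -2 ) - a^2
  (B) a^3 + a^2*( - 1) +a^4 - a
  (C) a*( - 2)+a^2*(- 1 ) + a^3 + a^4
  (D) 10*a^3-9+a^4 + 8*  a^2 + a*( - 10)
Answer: B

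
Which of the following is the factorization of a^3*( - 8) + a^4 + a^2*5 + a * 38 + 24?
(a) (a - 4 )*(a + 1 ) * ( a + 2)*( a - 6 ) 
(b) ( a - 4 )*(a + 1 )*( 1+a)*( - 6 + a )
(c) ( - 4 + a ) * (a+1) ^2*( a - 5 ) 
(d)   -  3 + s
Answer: b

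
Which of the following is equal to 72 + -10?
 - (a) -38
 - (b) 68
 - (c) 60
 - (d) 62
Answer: d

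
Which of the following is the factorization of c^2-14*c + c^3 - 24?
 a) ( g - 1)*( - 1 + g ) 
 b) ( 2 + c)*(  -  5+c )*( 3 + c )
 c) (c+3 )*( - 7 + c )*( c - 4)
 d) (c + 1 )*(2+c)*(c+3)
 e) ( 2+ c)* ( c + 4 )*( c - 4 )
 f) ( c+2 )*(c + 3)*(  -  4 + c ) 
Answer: f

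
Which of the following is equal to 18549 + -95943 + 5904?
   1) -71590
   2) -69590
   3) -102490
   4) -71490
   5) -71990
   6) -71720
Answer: 4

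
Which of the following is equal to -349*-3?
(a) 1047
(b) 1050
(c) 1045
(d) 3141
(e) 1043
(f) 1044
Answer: a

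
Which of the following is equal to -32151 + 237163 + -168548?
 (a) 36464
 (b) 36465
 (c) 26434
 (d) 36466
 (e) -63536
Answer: a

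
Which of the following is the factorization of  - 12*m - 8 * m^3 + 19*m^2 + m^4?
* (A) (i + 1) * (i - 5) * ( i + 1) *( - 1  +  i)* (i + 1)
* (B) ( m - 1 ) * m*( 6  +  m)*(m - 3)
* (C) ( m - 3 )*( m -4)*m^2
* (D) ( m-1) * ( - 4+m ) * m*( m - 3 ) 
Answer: D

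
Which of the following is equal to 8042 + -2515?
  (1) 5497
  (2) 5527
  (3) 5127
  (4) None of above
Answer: 2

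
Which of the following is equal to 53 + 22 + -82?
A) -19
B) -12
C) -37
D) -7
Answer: D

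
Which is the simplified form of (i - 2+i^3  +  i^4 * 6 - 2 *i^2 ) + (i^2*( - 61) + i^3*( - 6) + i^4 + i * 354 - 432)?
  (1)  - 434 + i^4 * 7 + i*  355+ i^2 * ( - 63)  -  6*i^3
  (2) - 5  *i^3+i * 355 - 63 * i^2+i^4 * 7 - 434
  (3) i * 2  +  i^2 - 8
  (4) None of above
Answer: 2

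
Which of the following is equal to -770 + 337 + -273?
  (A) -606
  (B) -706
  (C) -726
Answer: B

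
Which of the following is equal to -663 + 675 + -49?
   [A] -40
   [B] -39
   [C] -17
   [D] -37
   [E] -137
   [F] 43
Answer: D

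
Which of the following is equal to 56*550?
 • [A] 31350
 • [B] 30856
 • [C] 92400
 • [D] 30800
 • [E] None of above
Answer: D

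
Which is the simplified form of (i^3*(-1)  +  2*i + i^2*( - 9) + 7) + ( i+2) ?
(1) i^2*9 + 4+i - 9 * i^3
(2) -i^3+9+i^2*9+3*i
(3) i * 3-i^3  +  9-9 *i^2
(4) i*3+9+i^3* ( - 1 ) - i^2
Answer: 3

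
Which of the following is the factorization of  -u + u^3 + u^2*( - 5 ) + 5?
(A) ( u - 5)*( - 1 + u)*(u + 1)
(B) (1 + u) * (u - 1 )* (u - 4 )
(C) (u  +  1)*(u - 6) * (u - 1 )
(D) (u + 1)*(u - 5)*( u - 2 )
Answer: A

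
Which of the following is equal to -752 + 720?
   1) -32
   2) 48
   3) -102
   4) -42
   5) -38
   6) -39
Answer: 1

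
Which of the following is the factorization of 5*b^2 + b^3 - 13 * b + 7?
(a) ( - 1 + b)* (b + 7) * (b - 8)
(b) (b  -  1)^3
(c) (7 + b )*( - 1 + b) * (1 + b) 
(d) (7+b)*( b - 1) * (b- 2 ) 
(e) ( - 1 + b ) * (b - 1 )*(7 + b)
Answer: e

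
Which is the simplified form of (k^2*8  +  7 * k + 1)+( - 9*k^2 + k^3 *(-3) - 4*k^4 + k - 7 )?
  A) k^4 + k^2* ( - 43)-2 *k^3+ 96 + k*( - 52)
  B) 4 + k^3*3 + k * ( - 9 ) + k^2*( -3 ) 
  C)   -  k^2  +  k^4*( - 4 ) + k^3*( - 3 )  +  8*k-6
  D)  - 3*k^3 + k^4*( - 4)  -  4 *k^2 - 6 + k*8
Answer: C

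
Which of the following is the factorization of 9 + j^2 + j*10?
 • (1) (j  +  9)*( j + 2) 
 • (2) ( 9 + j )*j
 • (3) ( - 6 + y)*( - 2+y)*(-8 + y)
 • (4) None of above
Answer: 4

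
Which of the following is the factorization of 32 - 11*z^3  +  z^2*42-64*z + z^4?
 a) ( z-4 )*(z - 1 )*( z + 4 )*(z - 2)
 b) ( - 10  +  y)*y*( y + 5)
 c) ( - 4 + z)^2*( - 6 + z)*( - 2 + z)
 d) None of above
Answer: d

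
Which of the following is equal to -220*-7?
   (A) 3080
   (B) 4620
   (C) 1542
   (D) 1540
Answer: D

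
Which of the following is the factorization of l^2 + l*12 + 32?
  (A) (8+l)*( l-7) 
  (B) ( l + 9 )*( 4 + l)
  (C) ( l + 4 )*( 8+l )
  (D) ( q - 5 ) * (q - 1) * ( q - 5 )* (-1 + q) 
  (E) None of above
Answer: C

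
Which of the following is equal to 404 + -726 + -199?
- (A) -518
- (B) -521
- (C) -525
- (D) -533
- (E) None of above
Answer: B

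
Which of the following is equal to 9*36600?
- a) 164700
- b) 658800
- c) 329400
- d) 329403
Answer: c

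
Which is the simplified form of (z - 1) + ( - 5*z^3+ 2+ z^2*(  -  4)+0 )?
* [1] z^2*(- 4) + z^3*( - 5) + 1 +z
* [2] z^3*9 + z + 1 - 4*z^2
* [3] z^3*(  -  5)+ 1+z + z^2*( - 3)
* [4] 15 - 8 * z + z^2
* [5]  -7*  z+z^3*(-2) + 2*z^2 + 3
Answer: 1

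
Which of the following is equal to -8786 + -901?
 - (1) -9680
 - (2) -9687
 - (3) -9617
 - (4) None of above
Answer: 2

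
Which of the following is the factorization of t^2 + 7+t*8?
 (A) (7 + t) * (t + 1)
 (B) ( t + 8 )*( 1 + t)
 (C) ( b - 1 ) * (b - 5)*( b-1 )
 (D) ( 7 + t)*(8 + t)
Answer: A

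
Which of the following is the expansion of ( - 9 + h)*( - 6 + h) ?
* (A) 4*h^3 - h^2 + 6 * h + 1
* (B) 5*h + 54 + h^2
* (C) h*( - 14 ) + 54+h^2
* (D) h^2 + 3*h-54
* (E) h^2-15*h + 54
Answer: E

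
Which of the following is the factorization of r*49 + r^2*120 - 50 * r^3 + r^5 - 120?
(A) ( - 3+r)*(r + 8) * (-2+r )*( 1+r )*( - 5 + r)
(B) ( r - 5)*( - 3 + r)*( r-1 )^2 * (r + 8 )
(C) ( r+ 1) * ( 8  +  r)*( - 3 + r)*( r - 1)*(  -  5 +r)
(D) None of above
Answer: C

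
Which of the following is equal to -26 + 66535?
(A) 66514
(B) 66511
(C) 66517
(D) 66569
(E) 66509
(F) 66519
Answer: E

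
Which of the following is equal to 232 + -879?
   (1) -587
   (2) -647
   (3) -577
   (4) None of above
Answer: 2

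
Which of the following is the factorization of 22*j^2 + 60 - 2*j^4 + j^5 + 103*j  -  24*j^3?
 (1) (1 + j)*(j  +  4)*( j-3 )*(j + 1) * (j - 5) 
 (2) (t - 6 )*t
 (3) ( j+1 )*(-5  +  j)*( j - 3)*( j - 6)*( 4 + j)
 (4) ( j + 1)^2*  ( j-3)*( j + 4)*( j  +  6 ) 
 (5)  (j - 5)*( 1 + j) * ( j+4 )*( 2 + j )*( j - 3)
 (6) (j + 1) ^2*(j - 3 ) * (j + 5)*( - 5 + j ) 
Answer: 1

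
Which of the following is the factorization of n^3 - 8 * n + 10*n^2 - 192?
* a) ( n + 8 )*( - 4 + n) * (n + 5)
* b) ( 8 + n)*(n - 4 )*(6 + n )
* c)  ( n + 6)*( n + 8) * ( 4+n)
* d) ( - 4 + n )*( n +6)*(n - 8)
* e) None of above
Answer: b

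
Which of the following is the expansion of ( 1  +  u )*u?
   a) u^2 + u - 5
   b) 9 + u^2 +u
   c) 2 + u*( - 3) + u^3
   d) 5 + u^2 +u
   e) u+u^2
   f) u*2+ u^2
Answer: e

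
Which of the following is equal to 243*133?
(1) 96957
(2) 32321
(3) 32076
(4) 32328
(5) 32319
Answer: 5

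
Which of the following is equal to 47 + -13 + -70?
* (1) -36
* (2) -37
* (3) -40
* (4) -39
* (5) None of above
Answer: 1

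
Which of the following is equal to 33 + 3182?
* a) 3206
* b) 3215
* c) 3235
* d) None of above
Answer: b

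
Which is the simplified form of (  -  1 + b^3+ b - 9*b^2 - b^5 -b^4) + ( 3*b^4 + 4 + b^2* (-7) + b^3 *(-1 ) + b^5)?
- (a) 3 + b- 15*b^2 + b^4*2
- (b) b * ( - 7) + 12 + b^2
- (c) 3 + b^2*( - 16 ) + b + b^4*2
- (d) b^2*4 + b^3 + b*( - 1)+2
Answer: c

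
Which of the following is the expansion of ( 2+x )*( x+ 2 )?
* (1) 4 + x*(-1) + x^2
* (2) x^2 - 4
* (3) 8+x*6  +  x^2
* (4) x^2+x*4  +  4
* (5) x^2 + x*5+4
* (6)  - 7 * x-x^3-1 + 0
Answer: 4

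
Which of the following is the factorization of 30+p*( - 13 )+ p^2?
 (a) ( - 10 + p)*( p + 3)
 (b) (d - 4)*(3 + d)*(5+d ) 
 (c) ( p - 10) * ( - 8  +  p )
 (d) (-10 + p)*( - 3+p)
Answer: d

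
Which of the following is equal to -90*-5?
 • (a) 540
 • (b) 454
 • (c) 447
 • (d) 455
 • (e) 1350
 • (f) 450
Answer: f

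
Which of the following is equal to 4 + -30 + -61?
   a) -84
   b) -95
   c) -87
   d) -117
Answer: c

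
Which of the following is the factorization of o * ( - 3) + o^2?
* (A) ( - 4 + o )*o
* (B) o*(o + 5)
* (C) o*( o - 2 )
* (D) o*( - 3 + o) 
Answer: D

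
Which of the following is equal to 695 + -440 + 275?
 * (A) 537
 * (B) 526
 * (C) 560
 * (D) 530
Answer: D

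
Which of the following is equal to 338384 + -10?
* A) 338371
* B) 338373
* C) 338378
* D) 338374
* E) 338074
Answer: D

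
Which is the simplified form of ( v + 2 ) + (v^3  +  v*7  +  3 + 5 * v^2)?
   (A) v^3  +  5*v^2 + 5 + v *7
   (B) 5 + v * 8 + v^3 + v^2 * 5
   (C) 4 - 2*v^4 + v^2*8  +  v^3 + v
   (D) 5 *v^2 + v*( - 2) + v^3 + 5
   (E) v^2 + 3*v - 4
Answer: B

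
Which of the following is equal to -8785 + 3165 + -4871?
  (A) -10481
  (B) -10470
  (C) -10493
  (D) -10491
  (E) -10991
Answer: D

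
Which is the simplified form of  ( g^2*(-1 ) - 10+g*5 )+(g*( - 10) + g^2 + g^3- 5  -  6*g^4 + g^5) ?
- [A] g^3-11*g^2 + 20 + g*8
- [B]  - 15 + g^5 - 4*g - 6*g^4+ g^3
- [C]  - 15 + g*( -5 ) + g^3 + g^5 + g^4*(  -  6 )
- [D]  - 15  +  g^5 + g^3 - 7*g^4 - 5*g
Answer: C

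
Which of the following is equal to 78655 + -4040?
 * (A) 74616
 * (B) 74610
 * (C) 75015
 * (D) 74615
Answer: D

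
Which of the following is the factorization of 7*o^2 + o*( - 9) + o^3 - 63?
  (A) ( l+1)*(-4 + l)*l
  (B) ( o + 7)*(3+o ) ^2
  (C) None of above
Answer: C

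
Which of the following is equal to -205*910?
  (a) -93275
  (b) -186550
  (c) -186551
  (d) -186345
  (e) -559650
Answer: b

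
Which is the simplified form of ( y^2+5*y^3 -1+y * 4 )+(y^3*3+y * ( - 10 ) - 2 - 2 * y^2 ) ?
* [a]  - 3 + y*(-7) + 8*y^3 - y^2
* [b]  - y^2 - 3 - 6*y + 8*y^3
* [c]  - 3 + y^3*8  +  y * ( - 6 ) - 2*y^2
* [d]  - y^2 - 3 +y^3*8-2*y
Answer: b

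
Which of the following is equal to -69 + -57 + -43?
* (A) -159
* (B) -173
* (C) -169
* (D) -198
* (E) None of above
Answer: C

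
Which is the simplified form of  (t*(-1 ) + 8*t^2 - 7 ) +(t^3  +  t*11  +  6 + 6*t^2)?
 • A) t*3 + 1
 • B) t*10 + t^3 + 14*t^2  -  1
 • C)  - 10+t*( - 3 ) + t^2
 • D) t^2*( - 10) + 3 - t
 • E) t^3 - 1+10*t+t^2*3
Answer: B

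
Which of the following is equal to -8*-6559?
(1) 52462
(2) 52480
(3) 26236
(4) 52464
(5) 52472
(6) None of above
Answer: 5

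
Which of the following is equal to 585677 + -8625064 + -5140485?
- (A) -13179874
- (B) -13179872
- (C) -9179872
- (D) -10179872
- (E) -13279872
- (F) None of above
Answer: B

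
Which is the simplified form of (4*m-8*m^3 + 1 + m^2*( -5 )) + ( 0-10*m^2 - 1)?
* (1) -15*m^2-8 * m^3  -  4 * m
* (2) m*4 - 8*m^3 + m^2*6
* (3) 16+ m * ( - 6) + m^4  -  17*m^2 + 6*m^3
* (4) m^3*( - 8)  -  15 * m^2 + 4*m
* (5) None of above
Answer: 4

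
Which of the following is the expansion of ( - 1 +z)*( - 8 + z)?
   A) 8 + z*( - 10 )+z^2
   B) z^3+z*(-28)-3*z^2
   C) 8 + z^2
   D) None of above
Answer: D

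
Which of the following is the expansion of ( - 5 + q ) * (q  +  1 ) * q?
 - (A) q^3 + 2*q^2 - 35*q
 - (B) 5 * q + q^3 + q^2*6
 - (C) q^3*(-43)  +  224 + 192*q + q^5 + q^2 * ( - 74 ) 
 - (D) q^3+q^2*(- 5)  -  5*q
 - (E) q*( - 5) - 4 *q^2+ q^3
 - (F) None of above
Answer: E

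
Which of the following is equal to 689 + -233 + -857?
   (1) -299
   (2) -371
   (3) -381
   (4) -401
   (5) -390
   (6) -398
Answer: 4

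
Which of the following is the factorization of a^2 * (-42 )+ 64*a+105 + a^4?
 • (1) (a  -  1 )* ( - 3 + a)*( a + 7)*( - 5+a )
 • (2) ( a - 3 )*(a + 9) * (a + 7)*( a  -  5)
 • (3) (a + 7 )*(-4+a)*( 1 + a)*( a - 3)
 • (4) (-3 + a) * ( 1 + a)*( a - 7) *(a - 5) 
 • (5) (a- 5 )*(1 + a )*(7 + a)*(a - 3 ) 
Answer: 5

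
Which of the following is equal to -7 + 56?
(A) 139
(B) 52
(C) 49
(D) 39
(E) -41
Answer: C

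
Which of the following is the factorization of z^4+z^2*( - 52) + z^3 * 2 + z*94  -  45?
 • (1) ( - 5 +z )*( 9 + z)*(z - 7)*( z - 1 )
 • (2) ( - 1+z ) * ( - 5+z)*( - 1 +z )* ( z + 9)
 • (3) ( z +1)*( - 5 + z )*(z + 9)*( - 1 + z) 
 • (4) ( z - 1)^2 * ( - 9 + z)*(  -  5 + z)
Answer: 2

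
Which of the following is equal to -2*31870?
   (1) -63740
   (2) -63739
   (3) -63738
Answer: 1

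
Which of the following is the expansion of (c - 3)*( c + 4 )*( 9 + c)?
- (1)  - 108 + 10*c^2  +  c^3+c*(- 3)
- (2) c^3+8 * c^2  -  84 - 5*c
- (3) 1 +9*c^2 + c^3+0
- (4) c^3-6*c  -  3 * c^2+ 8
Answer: 1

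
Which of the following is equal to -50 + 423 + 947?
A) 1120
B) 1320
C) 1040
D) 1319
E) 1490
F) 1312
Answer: B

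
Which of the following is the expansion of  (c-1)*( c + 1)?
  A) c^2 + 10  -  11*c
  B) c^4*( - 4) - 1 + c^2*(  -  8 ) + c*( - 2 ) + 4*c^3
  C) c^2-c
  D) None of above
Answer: D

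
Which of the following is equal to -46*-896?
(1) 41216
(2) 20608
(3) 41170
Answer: 1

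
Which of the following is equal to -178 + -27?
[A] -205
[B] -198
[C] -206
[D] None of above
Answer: A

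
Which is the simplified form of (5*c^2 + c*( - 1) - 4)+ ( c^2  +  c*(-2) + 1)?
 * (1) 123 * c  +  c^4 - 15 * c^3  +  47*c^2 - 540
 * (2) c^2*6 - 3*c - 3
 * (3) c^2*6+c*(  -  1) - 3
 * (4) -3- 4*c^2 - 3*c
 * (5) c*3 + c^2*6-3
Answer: 2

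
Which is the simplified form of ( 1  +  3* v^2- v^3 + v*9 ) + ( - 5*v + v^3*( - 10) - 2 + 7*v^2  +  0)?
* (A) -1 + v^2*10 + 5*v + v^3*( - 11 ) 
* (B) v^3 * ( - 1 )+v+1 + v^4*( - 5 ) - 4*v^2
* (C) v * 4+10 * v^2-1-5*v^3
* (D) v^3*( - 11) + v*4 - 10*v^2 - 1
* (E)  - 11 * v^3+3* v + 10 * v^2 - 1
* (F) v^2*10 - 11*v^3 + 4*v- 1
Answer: F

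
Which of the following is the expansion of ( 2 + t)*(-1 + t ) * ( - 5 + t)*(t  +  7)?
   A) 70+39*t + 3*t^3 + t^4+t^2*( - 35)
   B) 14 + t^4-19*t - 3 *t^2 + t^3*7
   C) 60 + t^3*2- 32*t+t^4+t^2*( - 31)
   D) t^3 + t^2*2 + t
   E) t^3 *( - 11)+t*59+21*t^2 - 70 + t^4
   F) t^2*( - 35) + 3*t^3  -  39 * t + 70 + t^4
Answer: F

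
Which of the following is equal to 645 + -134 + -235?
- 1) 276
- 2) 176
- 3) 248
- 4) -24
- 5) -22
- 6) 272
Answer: 1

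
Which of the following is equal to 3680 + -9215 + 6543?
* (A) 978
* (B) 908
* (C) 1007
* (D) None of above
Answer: D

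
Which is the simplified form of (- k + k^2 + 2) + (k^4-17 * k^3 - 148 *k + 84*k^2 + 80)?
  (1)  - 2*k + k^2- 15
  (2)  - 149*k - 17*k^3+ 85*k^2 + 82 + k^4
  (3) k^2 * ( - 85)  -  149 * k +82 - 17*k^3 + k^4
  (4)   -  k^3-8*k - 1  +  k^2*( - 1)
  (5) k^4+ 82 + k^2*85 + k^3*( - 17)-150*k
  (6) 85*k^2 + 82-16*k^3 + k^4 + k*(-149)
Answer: 2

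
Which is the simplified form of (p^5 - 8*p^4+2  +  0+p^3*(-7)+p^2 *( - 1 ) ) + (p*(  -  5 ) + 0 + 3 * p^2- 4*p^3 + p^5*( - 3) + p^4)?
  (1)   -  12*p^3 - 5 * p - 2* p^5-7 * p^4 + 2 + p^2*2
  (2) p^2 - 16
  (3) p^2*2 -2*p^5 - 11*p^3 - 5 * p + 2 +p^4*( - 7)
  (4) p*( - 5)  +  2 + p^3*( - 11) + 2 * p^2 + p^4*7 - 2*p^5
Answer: 3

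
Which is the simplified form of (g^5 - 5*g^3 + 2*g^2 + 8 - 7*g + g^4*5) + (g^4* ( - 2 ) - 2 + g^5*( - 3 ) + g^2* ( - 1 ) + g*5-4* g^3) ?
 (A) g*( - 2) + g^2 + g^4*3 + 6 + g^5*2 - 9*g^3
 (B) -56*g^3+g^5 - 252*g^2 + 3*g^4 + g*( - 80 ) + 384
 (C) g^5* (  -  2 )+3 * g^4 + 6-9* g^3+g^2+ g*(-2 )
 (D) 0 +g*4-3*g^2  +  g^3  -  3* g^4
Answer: C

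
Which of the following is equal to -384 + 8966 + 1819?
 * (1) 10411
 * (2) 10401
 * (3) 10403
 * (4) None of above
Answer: 2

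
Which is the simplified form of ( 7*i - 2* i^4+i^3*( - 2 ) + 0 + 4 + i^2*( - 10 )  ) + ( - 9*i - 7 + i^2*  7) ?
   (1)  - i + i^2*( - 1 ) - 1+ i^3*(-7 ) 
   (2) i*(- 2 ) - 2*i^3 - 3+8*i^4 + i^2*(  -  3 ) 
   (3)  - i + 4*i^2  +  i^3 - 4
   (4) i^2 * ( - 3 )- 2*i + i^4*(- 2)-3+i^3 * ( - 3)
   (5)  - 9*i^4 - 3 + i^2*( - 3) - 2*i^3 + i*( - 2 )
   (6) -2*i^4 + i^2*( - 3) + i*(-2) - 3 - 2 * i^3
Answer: 6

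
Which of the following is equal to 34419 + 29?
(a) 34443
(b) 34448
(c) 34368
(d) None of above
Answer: b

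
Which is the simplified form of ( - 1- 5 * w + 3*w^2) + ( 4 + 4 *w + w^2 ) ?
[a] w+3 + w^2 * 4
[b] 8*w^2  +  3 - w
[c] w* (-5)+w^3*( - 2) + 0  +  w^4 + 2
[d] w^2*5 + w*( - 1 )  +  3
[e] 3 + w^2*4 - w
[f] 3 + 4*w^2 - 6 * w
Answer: e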